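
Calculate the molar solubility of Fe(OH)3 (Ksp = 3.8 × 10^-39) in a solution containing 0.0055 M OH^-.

Fe(OH)3(s) ⇌ Fe^3+(aq) + 3 OH^-(aq)
Ksp = [Fe^3+][OH^-]^3
If s mol/L dissolves here, [Fe^3+] = s, [OH^-] = 0.0055 + 3s ≈ 0.0055 (since the OH^- already present dominates).
Ksp ≈ s × (0.0055)^3
s = 2.3 x 10^-32 M
Check: 3s = 6.9 × 10^-32 ≪ 0.0055, so the approximation is valid.

s ≈ 2.3e-32 M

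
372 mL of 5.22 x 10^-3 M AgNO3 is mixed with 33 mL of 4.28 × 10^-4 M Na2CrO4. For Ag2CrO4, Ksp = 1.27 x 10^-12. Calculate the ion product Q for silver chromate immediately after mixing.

Total volume = 372 + 33 = 405 mL.
[Ag^+] = 5.22 x 10^-3 × (372/405) = 4.795 x 10^-3 M
[CrO4^2-] = 4.28 × 10^-4 × (33/405) = 3.487 × 10^-5 M
Ag2CrO4(s) ⇌ 2 Ag^+ + CrO4^2-, so Q = [Ag^+]^2[CrO4^2-]
Q = (4.795 × 10^-3)^2(3.487 × 10^-5) = 8.02 × 10^-10
Q > Ksp, so Ag2CrO4 will precipitate.

Q = 8.02 × 10^-10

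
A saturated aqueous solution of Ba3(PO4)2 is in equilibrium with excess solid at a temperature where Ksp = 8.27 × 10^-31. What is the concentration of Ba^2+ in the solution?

1.13 × 10^-6 M

Ba3(PO4)2(s) ⇌ 3 Ba^2+(aq) + 2 PO4^3-(aq)
Ksp = [Ba^2+]^3[PO4^3-]^2
Let s = molar solubility. Then [Ba^2+] = 3s and [PO4^3-] = 2s.
Substituting: Ksp = (3s)^3(2s)^2 = 108s^5
s = (8.27 × 10^-31 / 108)^(1/5) = 3.774 × 10^-7 M
[Ba^2+] = 3s = 1.13 × 10^-6 M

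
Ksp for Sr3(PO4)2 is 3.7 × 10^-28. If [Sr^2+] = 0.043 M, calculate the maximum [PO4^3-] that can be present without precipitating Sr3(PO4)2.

Sr3(PO4)2(s) ⇌ 3 Sr^2+ + 2 PO4^3-
Ksp = [Sr^2+]^3[PO4^3-]^2
Precipitation begins when Q = Ksp. With [Sr^2+] = 0.043 M:
3.7 × 10^-28 = (0.043)^3 × [PO4^3-]^2
[PO4^3-] = (3.7 × 10^-28 / 7.95 × 10^-5)^(1/2) = 2.2 × 10^-12 M

2.2e-12 M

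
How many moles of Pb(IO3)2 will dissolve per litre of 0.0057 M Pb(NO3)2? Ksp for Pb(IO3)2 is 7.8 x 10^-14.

Pb(IO3)2(s) ⇌ Pb^2+(aq) + 2 IO3^-(aq)
Ksp = [Pb^2+][IO3^-]^2
Let s be the molar solubility in this solution. [Pb^2+] = 0.0057 + s ≈ 0.0057, [IO3^-] = 2s (Ksp is small, so little additional dissolves).
Ksp ≈ 0.0057 × (2s)^2
s = 1.8 × 10^-6 M
Check: s = 1.8 x 10^-6 ≪ 0.0057, so the approximation is valid.

s ≈ 1.8 x 10^-6 M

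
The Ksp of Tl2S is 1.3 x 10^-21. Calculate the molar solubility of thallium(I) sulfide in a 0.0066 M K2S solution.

Tl2S(s) ⇌ 2 Tl^+ + S^2-
Ksp = [Tl^+]^2[S^2-]
If s mol/L dissolves here, [Tl^+] = 2s, [S^2-] = 0.0066 + s ≈ 0.0066 (common-ion effect: S^2- is already 0.0066 M).
Ksp ≈ (2s)^2 × 0.0066
s = 2.2 × 10^-10 M
Check: s = 2.2 x 10^-10 ≪ 0.0066, so the approximation is valid.

s = 2.2e-10 M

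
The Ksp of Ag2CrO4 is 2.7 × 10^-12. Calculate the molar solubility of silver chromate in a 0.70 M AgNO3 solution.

Ag2CrO4(s) ⇌ 2 Ag^+(aq) + CrO4^2-(aq)
Ksp = [Ag^+]^2[CrO4^2-]
Let s = moles of Ag2CrO4 that dissolve per litre. [Ag^+] = 0.70 + 2s ≈ 0.70, [CrO4^2-] = s (since Ag^+ from AgNO3 dominates).
Ksp ≈ (0.70)^2 × s
s = 5.5 x 10^-12 M
Check: 2s = 1.1 × 10^-11 ≪ 0.70, so the approximation is valid.

s = 5.5 × 10^-12 M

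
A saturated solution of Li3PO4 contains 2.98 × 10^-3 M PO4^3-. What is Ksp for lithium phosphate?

2.13 × 10^-9

Li3PO4(s) ⇌ 3 Li^+ + PO4^3-
Stoichiometry gives [Li^+] = (3/1)[PO4^3-] = 8.940 × 10^-3 M.
Ksp = [Li^+]^3[PO4^3-]
Ksp = (8.940 x 10^-3)^3 × 2.98 x 10^-3 = 2.13 x 10^-9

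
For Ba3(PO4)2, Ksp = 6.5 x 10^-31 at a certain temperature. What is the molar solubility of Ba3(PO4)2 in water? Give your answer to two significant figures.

3.6 x 10^-7 M

Ba3(PO4)2(s) <=> 3 Ba^2+(aq) + 2 PO4^3-(aq)
Ksp = [Ba^2+]^3[PO4^3-]^2
With molar solubility s: [Ba^2+] = 3s, [PO4^3-] = 2s.
Ksp = (3s)^3(2s)^2 = 108s^5
Solving, s = (6.5 x 10^-31/108)^(1/5) = 3.6 × 10^-7 M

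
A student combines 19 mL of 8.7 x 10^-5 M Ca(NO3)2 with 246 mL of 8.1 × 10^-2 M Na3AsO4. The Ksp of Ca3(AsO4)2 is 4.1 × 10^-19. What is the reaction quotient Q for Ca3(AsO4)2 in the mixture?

Total volume = 19 + 246 = 265 mL.
[Ca^2+] = 8.7 x 10^-5 × (19/265) = 6.24 × 10^-6 M
[AsO4^3-] = 8.1 × 10^-2 × (246/265) = 7.52 x 10^-2 M
Ca3(AsO4)2(s) <=> 3 Ca^2+(aq) + 2 AsO4^3-(aq), so Q = [Ca^2+]^3[AsO4^3-]^2
Q = (6.24 × 10^-6)^3(7.52 × 10^-2)^2 = 1.4 × 10^-18
Q > Ksp, so Ca3(AsO4)2 will precipitate.

Q = 1.4 × 10^-18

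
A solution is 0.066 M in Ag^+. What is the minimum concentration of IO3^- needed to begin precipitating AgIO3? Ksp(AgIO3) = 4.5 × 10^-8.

[IO3^-] ≈ 6.8 × 10^-7 M

AgIO3(s) <=> Ag^+ + IO3^-
Ksp = [Ag^+][IO3^-]
Precipitation begins when Q = Ksp. With [Ag^+] = 0.066 M:
4.5 × 10^-8 = (0.066) × [IO3^-]
[IO3^-] = (4.5 × 10^-8 / 6.6 × 10^-2) = 6.8 × 10^-7 M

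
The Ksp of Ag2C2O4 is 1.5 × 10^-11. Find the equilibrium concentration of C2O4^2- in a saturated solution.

Ag2C2O4(s) <=> 2 Ag^+(aq) + C2O4^2-(aq)
Ksp = [Ag^+]^2[C2O4^2-]
Let s = molar solubility. Then [Ag^+] = 2s and [C2O4^2-] = s.
Ksp = (2s)^2s = 4s^3
s^3 = 1.5 × 10^-11 / 4, so s = 1.55 x 10^-4 M
[C2O4^2-] = s = 1.6 × 10^-4 M

[C2O4^2-] ≈ 1.6 × 10^-4 M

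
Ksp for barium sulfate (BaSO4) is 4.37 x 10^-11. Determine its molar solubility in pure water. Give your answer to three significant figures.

BaSO4(s) <=> Ba^2+(aq) + SO4^2-(aq)
Ksp = [Ba^2+][SO4^2-]
If s mol/L of BaSO4 dissolves, [Ba^2+] = s and [SO4^2-] = s.
Ksp = s^2
s = (4.37 x 10^-11)^(1/2) = 6.61 × 10^-6 M

s = 6.61 × 10^-6 M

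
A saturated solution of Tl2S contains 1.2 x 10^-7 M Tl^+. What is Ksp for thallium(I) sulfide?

Tl2S(s) <=> 2 Tl^+(aq) + S^2-(aq)
Stoichiometry gives [S^2-] = (1/2)[Tl^+] = 6.00 × 10^-8 M.
Ksp = [Tl^+]^2[S^2-]
Ksp = (1.2 x 10^-7)^2 × 6.00 × 10^-8 = 8.6 x 10^-22

8.6 x 10^-22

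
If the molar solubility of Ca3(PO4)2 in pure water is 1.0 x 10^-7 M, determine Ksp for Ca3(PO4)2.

Ca3(PO4)2(s) ⇌ 3 Ca^2+ + 2 PO4^3-
With molar solubility s: [Ca^2+] = 3s, [PO4^3-] = 2s.
Ksp = [Ca^2+]^3[PO4^3-]^2
Substituting: Ksp = (3s)^3(2s)^2 = 108s^5
Ksp = 108 × (1.0 × 10^-7)^5 = 1.1 x 10^-33

1.1 × 10^-33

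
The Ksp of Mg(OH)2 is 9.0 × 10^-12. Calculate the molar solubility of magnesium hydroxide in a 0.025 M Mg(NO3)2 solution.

9.5 × 10^-6 M

Mg(OH)2(s) ⇌ Mg^2+ + 2 OH^-
Ksp = [Mg^2+][OH^-]^2
Let s be the molar solubility in this solution. [Mg^2+] = 0.025 + s ≈ 0.025, [OH^-] = 2s (since Mg^2+ from Mg(NO3)2 dominates).
Ksp ≈ 0.025 × (2s)^2
s = 9.5 × 10^-6 M
Check: s = 9.5 × 10^-6 ≪ 0.025, so the approximation is valid.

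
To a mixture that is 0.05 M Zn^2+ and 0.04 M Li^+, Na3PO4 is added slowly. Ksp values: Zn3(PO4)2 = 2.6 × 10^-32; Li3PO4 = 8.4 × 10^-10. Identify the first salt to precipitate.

Each salt begins to precipitate when Q = Ksp, i.e. when [PO4^3-] reaches its threshold.
For Zn3(PO4)2: 2.6 × 10^-32 = (0.05)^3 × [PO4^3-]^2  ⇒  [PO4^3-] = 1.4 × 10^-14 M.
For Li3PO4: 8.4 × 10^-10 = (0.04)^3 × [PO4^3-]  ⇒  [PO4^3-] = 1.3 x 10^-5 M.
The salt with the lower threshold [PO4^3-] precipitates first: Zn3(PO4)2.

Zn3(PO4)2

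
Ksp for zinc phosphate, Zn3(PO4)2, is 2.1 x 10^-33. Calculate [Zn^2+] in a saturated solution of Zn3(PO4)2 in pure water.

Zn3(PO4)2(s) ⇌ 3 Zn^2+(aq) + 2 PO4^3-(aq)
Ksp = [Zn^2+]^3[PO4^3-]^2
For each mole of Zn3(PO4)2 that dissolves: [Zn^2+] = 3s, [PO4^3-] = 2s.
So Ksp = (3s)^3 × (2s)^2 = 108s^5
s^5 = 2.1 x 10^-33 / 108, so s = 1.14 x 10^-7 M
[Zn^2+] = 3s = 3.4 × 10^-7 M

[Zn^2+] ≈ 3.4 x 10^-7 M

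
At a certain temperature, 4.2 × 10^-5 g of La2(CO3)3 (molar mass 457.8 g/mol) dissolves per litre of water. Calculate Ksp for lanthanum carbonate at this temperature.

Molar solubility s = (4.2 x 10^-5 g/L) / (457.8 g/mol) = 9.17 × 10^-8 M.
La2(CO3)3(s) <=> 2 La^3+(aq) + 3 CO3^2-(aq)
If s mol/L of La2(CO3)3 dissolves, [La^3+] = 2s and [CO3^2-] = 3s.
Ksp = [La^3+]^2[CO3^2-]^3
Ksp = (2s)^2(3s)^3 = 108s^5
Ksp = 108 × (9.17 × 10^-8)^5 = 7.0 × 10^-34

Ksp = 7.0 x 10^-34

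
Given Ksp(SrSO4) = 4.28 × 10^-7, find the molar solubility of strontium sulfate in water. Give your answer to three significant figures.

s = 6.54e-4 M

SrSO4(s) <=> Sr^2+(aq) + SO4^2-(aq)
Ksp = [Sr^2+][SO4^2-]
With molar solubility s: [Sr^2+] = s, [SO4^2-] = s.
Ksp = s^2
s = √(4.28 × 10^-7) = 6.54 × 10^-4 M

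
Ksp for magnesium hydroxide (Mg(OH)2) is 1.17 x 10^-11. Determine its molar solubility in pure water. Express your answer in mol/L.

1.43e-4 M

Mg(OH)2(s) ⇌ Mg^2+ + 2 OH^-
Ksp = [Mg^2+][OH^-]^2
Let s = molar solubility. Then [Mg^2+] = s and [OH^-] = 2s.
Ksp = s(2s)^2 = 4s^3
s^3 = 1.17 x 10^-11 / 4, so s = 1.43 × 10^-4 M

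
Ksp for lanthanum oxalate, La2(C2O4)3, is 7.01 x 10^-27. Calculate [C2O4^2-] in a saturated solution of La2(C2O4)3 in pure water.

[C2O4^2-] = 6.91 x 10^-6 M

La2(C2O4)3(s) <=> 2 La^3+(aq) + 3 C2O4^2-(aq)
Ksp = [La^3+]^2[C2O4^2-]^3
With molar solubility s: [La^3+] = 2s, [C2O4^2-] = 3s.
Substituting: Ksp = (2s)^2(3s)^3 = 108s^5
s^5 = 7.01 x 10^-27 / 108, so s = 2.304 × 10^-6 M
[C2O4^2-] = 3s = 6.91 × 10^-6 M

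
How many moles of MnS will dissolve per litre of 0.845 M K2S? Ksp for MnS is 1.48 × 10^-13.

MnS(s) ⇌ Mn^2+(aq) + S^2-(aq)
Ksp = [Mn^2+][S^2-]
Let s = moles of MnS that dissolve per litre. [Mn^2+] = s, [S^2-] = 0.845 + s ≈ 0.845 (Ksp is small, so little additional dissolves).
Ksp ≈ s × 0.845
s = 1.75 × 10^-13 M
Check: s = 1.8 × 10^-13 ≪ 0.845, so the approximation is valid.

s ≈ 1.75 × 10^-13 M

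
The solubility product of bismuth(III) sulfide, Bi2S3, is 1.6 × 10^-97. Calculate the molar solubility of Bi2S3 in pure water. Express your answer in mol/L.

s = 1.7 × 10^-20 M

Bi2S3(s) ⇌ 2 Bi^3+(aq) + 3 S^2-(aq)
Ksp = [Bi^3+]^2[S^2-]^3
If s mol/L of Bi2S3 dissolves, [Bi^3+] = 2s and [S^2-] = 3s.
Ksp = (2s)^2(3s)^3 = 108s^5
s^5 = 1.6 × 10^-97 / 108, so s = 1.7 × 10^-20 M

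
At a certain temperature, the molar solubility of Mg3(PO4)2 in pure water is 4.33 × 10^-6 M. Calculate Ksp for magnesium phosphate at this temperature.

Ksp ≈ 1.64 x 10^-25

Mg3(PO4)2(s) ⇌ 3 Mg^2+ + 2 PO4^3-
Let s = molar solubility. Then [Mg^2+] = 3s and [PO4^3-] = 2s.
Ksp = [Mg^2+]^3[PO4^3-]^2
So Ksp = (3s)^3 × (2s)^2 = 108s^5
With s = 4.33 × 10^-6: Ksp = 1.64 x 10^-25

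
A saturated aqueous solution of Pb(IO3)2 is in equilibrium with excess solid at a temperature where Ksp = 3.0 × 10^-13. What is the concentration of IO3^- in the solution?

[IO3^-] = 8.4e-5 M

Pb(IO3)2(s) ⇌ Pb^2+ + 2 IO3^-
Ksp = [Pb^2+][IO3^-]^2
For each mole of Pb(IO3)2 that dissolves: [Pb^2+] = s, [IO3^-] = 2s.
So Ksp = s × (2s)^2 = 4s^3
s^3 = 3.0 × 10^-13 / 4, so s = 4.22 × 10^-5 M
[IO3^-] = 2s = 8.4 × 10^-5 M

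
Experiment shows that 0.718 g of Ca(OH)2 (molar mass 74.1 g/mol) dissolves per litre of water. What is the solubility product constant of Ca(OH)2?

Molar solubility s = (7.18 × 10^-1 g/L) / (74.1 g/mol) = 9.690 x 10^-3 M.
Ca(OH)2(s) ⇌ Ca^2+ + 2 OH^-
For each mole of Ca(OH)2 that dissolves: [Ca^2+] = s, [OH^-] = 2s.
Ksp = [Ca^2+][OH^-]^2
So Ksp = s × (2s)^2 = 4s^3
Ksp = 4 × (9.690 × 10^-3)^3 = 3.64 × 10^-6

3.64 × 10^-6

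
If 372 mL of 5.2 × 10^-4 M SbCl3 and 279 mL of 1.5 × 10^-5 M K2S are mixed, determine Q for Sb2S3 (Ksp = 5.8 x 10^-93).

Q ≈ 2.3e-23

Total volume = 372 + 279 = 651 mL.
[Sb^3+] = 5.2 × 10^-4 × (372/651) = 2.97 × 10^-4 M
[S^2-] = 1.5 × 10^-5 × (279/651) = 6.43 × 10^-6 M
Sb2S3(s) <=> 2 Sb^3+(aq) + 3 S^2-(aq), so Q = [Sb^3+]^2[S^2-]^3
Q = (2.97 × 10^-4)^2(6.43 × 10^-6)^3 = 2.3 x 10^-23
Q > Ksp, so Sb2S3 will precipitate.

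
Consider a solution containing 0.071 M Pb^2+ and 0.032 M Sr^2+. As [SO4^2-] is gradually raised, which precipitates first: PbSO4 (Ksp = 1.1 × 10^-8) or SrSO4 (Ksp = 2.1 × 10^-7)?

Each salt begins to precipitate when Q = Ksp, i.e. when [SO4^2-] reaches its threshold.
For PbSO4: 1.1 × 10^-8 = 0.071 × [SO4^2-]  ⇒  [SO4^2-] = 1.5 × 10^-7 M.
For SrSO4: 2.1 × 10^-7 = 0.032 × [SO4^2-]  ⇒  [SO4^2-] = 6.6 × 10^-6 M.
The salt with the lower threshold [SO4^2-] precipitates first: PbSO4.

PbSO4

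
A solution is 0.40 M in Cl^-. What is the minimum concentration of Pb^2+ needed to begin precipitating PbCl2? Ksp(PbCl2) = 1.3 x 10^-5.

PbCl2(s) <=> Pb^2+ + 2 Cl^-
Ksp = [Pb^2+][Cl^-]^2
Precipitation begins when Q = Ksp. With [Cl^-] = 0.40 M:
1.3 x 10^-5 = (0.40)^2 × [Pb^2+]
[Pb^2+] = (1.3 x 10^-5 / 1.60 × 10^-1) = 8.1 × 10^-5 M

8.1e-5 M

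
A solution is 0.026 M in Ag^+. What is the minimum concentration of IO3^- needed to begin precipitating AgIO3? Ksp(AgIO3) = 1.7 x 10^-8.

AgIO3(s) ⇌ Ag^+ + IO3^-
Ksp = [Ag^+][IO3^-]
Precipitation begins when Q = Ksp. With [Ag^+] = 0.026 M:
1.7 x 10^-8 = (0.026) × [IO3^-]
[IO3^-] = (1.7 x 10^-8 / 2.6 x 10^-2) = 6.5 × 10^-7 M

[IO3^-] = 6.5e-7 M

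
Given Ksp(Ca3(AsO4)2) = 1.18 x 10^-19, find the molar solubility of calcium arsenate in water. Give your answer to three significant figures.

Ca3(AsO4)2(s) ⇌ 3 Ca^2+(aq) + 2 AsO4^3-(aq)
Ksp = [Ca^2+]^3[AsO4^3-]^2
If s mol/L of Ca3(AsO4)2 dissolves, [Ca^2+] = 3s and [AsO4^3-] = 2s.
Substituting: Ksp = (3s)^3(2s)^2 = 108s^5
s = (1.18 x 10^-19 / 108)^(1/5) = 6.42 × 10^-5 M

s ≈ 6.42 × 10^-5 M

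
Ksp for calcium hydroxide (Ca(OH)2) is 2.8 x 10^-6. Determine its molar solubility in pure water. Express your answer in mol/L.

Ca(OH)2(s) <=> Ca^2+ + 2 OH^-
Ksp = [Ca^2+][OH^-]^2
Let s = molar solubility. Then [Ca^2+] = s and [OH^-] = 2s.
So Ksp = s × (2s)^2 = 4s^3
Solving, s = (2.8 x 10^-6/4)^(1/3) = 8.9 x 10^-3 M

s ≈ 8.9e-3 M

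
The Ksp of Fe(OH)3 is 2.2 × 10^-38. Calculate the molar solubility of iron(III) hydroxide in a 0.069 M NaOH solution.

Fe(OH)3(s) ⇌ Fe^3+(aq) + 3 OH^-(aq)
Ksp = [Fe^3+][OH^-]^3
Let s = moles of Fe(OH)3 that dissolve per litre. [Fe^3+] = s, [OH^-] = 0.069 + 3s ≈ 0.069 (since OH^- from NaOH dominates).
Ksp ≈ s × (0.069)^3
s = 6.7 x 10^-35 M
Check: 3s = 2.0 x 10^-34 ≪ 0.069, so the approximation is valid.

s = 6.7 × 10^-35 M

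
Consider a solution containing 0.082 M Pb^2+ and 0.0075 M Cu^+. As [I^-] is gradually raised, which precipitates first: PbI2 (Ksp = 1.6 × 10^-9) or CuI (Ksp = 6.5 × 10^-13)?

Precipitation of each salt starts when its ion product equals its Ksp.
For PbI2: 1.6 × 10^-9 = 0.082 × [I^-]^2  ⇒  [I^-] = 1.4 x 10^-4 M.
For CuI: 6.5 × 10^-13 = 0.0075 × [I^-]  ⇒  [I^-] = 8.7 × 10^-11 M.
The salt with the lower threshold [I^-] precipitates first: CuI.

CuI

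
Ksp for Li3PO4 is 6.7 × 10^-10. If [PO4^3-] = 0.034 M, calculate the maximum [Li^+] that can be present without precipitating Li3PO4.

Li3PO4(s) ⇌ 3 Li^+ + PO4^3-
Ksp = [Li^+]^3[PO4^3-]
Precipitation begins when Q = Ksp. With [PO4^3-] = 0.034 M:
6.7 × 10^-10 = (0.034) × [Li^+]^3
[Li^+] = (6.7 × 10^-10 / 3.4 × 10^-2)^(1/3) = 2.7 × 10^-3 M

[Li^+] = 2.7e-3 M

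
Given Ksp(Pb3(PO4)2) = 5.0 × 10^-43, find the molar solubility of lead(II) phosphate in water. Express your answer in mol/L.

Pb3(PO4)2(s) ⇌ 3 Pb^2+(aq) + 2 PO4^3-(aq)
Ksp = [Pb^2+]^3[PO4^3-]^2
If s mol/L of Pb3(PO4)2 dissolves, [Pb^2+] = 3s and [PO4^3-] = 2s.
So Ksp = (3s)^3 × (2s)^2 = 108s^5
Solving, s = (5.0 × 10^-43/108)^(1/5) = 1.4 x 10^-9 M

1.4 × 10^-9 M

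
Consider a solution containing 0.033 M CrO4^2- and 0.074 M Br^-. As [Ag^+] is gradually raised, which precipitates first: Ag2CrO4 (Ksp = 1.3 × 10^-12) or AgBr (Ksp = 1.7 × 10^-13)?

Each salt begins to precipitate when Q = Ksp, i.e. when [Ag^+] reaches its threshold.
For Ag2CrO4: 1.3 × 10^-12 = 0.033 × [Ag^+]^2  ⇒  [Ag^+] = 6.3 x 10^-6 M.
For AgBr: 1.7 × 10^-13 = 0.074 × [Ag^+]  ⇒  [Ag^+] = 2.3 × 10^-12 M.
The salt with the lower threshold [Ag^+] precipitates first: AgBr.

AgBr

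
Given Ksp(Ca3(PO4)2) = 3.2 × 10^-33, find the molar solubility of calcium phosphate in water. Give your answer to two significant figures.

Ca3(PO4)2(s) ⇌ 3 Ca^2+(aq) + 2 PO4^3-(aq)
Ksp = [Ca^2+]^3[PO4^3-]^2
With molar solubility s: [Ca^2+] = 3s, [PO4^3-] = 2s.
Ksp = (3s)^3(2s)^2 = 108s^5
Solving, s = (3.2 × 10^-33/108)^(1/5) = 1.2 × 10^-7 M

1.2 × 10^-7 M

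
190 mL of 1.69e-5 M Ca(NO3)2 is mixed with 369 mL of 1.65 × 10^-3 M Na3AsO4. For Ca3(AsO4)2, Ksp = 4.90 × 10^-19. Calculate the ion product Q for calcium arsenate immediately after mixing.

Total volume = 190 + 369 = 559 mL.
[Ca^2+] = 1.69 × 10^-5 × (190/559) = 5.744 × 10^-6 M
[AsO4^3-] = 1.65 × 10^-3 × (369/559) = 1.089 × 10^-3 M
Ca3(AsO4)2(s) <=> 3 Ca^2+(aq) + 2 AsO4^3-(aq), so Q = [Ca^2+]^3[AsO4^3-]^2
Q = (5.744 × 10^-6)^3(1.089 × 10^-3)^2 = 2.25 x 10^-22
Q < Ksp, so no precipitate of Ca3(AsO4)2 forms.

2.25 x 10^-22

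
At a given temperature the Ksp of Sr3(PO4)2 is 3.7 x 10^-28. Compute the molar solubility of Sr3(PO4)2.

Sr3(PO4)2(s) <=> 3 Sr^2+ + 2 PO4^3-
Ksp = [Sr^2+]^3[PO4^3-]^2
For each mole of Sr3(PO4)2 that dissolves: [Sr^2+] = 3s, [PO4^3-] = 2s.
Ksp = (3s)^3(2s)^2 = 108s^5
s^5 = 3.7 x 10^-28 / 108, so s = 1.3 × 10^-6 M

s ≈ 1.3e-6 M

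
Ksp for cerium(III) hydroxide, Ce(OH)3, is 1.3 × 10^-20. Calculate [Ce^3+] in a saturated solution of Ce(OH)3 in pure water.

Ce(OH)3(s) ⇌ Ce^3+ + 3 OH^-
Ksp = [Ce^3+][OH^-]^3
With molar solubility s: [Ce^3+] = s, [OH^-] = 3s.
Substituting: Ksp = s(3s)^3 = 27s^4
s = (1.3 × 10^-20 / 27)^(1/4) = 4.68 x 10^-6 M
[Ce^3+] = s = 4.7 x 10^-6 M

[Ce^3+] ≈ 4.7 x 10^-6 M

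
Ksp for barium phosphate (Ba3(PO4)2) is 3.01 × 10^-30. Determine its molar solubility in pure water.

Ba3(PO4)2(s) ⇌ 3 Ba^2+ + 2 PO4^3-
Ksp = [Ba^2+]^3[PO4^3-]^2
Let s = molar solubility. Then [Ba^2+] = 3s and [PO4^3-] = 2s.
Ksp = (3s)^3(2s)^2 = 108s^5
s = (3.01 × 10^-30 / 108)^(1/5) = 4.89 × 10^-7 M

s = 4.89e-7 M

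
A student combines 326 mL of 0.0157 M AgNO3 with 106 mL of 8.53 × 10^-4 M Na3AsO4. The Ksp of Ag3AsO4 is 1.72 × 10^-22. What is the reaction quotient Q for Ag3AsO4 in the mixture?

Total volume = 326 + 106 = 432 mL.
[Ag^+] = 1.57 x 10^-2 × (326/432) = 1.185 × 10^-2 M
[AsO4^3-] = 8.53 x 10^-4 × (106/432) = 2.093 × 10^-4 M
Ag3AsO4(s) <=> 3 Ag^+ + AsO4^3-, so Q = [Ag^+]^3[AsO4^3-]
Q = (1.185 x 10^-2)^3(2.093 × 10^-4) = 3.48 × 10^-10
Q > Ksp, so Ag3AsO4 will precipitate.

Q = 3.48 × 10^-10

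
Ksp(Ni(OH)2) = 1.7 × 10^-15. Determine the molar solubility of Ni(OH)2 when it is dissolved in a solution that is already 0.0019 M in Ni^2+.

4.7 × 10^-7 M

Ni(OH)2(s) ⇌ Ni^2+(aq) + 2 OH^-(aq)
Ksp = [Ni^2+][OH^-]^2
Let s = moles of Ni(OH)2 that dissolve per litre. [Ni^2+] = 0.0019 + s ≈ 0.0019, [OH^-] = 2s (common-ion effect: Ni^2+ is already 0.0019 M).
Ksp ≈ 0.0019 × (2s)^2
s = 4.7 x 10^-7 M
Check: s = 4.7 × 10^-7 ≪ 0.0019, so the approximation is valid.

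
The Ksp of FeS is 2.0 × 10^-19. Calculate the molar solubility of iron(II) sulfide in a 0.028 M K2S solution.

FeS(s) ⇌ Fe^2+(aq) + S^2-(aq)
Ksp = [Fe^2+][S^2-]
If s mol/L dissolves here, [Fe^2+] = s, [S^2-] = 0.028 + s ≈ 0.028 (common-ion effect: S^2- is already 0.028 M).
Ksp ≈ s × 0.028
s = 7.1 × 10^-18 M
Check: s = 7.1 × 10^-18 ≪ 0.028, so the approximation is valid.

s = 7.1 × 10^-18 M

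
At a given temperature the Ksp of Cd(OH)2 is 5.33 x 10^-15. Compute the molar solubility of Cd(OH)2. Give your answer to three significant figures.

Cd(OH)2(s) ⇌ Cd^2+(aq) + 2 OH^-(aq)
Ksp = [Cd^2+][OH^-]^2
If s mol/L of Cd(OH)2 dissolves, [Cd^2+] = s and [OH^-] = 2s.
Substituting: Ksp = s(2s)^2 = 4s^3
s^3 = 5.33 x 10^-15 / 4, so s = 1.10 x 10^-5 M

1.10 x 10^-5 M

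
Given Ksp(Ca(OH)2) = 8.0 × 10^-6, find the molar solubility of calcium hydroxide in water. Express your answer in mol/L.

s = 1.3 x 10^-2 M

Ca(OH)2(s) <=> Ca^2+ + 2 OH^-
Ksp = [Ca^2+][OH^-]^2
For each mole of Ca(OH)2 that dissolves: [Ca^2+] = s, [OH^-] = 2s.
Substituting: Ksp = s(2s)^2 = 4s^3
s^3 = 8.0 × 10^-6 / 4, so s = 1.3 x 10^-2 M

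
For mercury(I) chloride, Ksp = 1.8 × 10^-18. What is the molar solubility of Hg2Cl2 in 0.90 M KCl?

Hg2Cl2(s) ⇌ Hg2^2+(aq) + 2 Cl^-(aq)
Ksp = [Hg2^2+][Cl^-]^2
If s mol/L dissolves here, [Hg2^2+] = s, [Cl^-] = 0.90 + 2s ≈ 0.90 (since Cl^- from KCl dominates).
Ksp ≈ s × (0.90)^2
s = 2.2 x 10^-18 M
Check: 2s = 4.4 × 10^-18 ≪ 0.90, so the approximation is valid.

2.2 × 10^-18 M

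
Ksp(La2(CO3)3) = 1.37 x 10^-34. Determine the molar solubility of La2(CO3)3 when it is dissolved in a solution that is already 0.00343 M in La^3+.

s ≈ 7.56e-11 M

La2(CO3)3(s) ⇌ 2 La^3+ + 3 CO3^2-
Ksp = [La^3+]^2[CO3^2-]^3
Let s be the molar solubility in this solution. [La^3+] = 0.00343 + 2s ≈ 0.00343, [CO3^2-] = 3s (common-ion effect: La^3+ is already 0.00343 M).
Ksp ≈ (0.00343)^2 × (3s)^3
s = 7.56 × 10^-11 M
Check: 2s = 1.5 x 10^-10 ≪ 0.00343, so the approximation is valid.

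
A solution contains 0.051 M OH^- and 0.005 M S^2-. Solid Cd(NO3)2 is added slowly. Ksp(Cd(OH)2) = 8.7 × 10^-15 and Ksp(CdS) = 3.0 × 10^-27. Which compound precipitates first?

CdS

Precipitation of each salt starts when its ion product equals its Ksp.
For Cd(OH)2: 8.7 × 10^-15 = (0.051)^2 × [Cd^2+]  ⇒  [Cd^2+] = 3.3 × 10^-12 M.
For CdS: 3.0 × 10^-27 = 0.005 × [Cd^2+]  ⇒  [Cd^2+] = 6.0 × 10^-25 M.
The salt with the lower threshold [Cd^2+] precipitates first: CdS.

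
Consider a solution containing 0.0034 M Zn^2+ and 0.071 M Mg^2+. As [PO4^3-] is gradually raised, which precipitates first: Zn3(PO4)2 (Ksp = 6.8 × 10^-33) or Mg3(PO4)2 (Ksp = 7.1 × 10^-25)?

Each salt begins to precipitate when Q = Ksp, i.e. when [PO4^3-] reaches its threshold.
For Zn3(PO4)2: 6.8 × 10^-33 = (0.0034)^3 × [PO4^3-]^2  ⇒  [PO4^3-] = 4.2 x 10^-13 M.
For Mg3(PO4)2: 7.1 × 10^-25 = (0.071)^3 × [PO4^3-]^2  ⇒  [PO4^3-] = 4.5 × 10^-11 M.
The salt with the lower threshold [PO4^3-] precipitates first: Zn3(PO4)2.

Zn3(PO4)2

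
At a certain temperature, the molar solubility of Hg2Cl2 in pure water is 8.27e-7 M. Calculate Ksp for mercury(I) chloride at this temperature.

Hg2Cl2(s) ⇌ Hg2^2+ + 2 Cl^-
Let s = molar solubility. Then [Hg2^2+] = s and [Cl^-] = 2s.
Ksp = [Hg2^2+][Cl^-]^2
Ksp = s(2s)^2 = 4s^3
Ksp = 4 × (8.27 x 10^-7)^3 = 2.26 x 10^-18

2.26e-18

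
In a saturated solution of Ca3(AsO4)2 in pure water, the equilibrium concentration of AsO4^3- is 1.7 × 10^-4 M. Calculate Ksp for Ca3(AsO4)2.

Ksp ≈ 4.8 x 10^-19

Ca3(AsO4)2(s) ⇌ 3 Ca^2+(aq) + 2 AsO4^3-(aq)
Stoichiometry gives [Ca^2+] = (3/2)[AsO4^3-] = 2.55 × 10^-4 M.
Ksp = [Ca^2+]^3[AsO4^3-]^2
Ksp = (2.55 x 10^-4)^3 × (1.7 × 10^-4)^2 = 4.8 × 10^-19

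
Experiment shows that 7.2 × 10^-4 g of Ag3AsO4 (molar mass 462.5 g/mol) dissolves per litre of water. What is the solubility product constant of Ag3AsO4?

Molar solubility s = (7.2 x 10^-4 g/L) / (462.5 g/mol) = 1.56 × 10^-6 M.
Ag3AsO4(s) ⇌ 3 Ag^+(aq) + AsO4^3-(aq)
If s mol/L of Ag3AsO4 dissolves, [Ag^+] = 3s and [AsO4^3-] = s.
Ksp = [Ag^+]^3[AsO4^3-]
Substituting: Ksp = (3s)^3s = 27s^4
With s = 1.56 × 10^-6: Ksp = 1.6 x 10^-22

Ksp = 1.6 × 10^-22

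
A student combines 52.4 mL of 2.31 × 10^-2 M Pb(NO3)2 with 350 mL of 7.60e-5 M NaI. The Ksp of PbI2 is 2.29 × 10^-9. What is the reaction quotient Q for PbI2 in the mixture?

Total volume = 52.4 + 350 = 402.4 mL.
[Pb^2+] = 2.31 x 10^-2 × (52.4/402.4) = 3.008 × 10^-3 M
[I^-] = 7.60 × 10^-5 × (350/402.4) = 6.610 x 10^-5 M
PbI2(s) ⇌ Pb^2+(aq) + 2 I^-(aq), so Q = [Pb^2+][I^-]^2
Q = (3.008 x 10^-3)(6.610 x 10^-5)^2 = 1.31 × 10^-11
Q < Ksp, so no precipitate of PbI2 forms.

1.31 × 10^-11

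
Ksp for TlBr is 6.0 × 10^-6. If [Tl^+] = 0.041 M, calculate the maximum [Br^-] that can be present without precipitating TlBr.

TlBr(s) <=> Tl^+ + Br^-
Ksp = [Tl^+][Br^-]
Precipitation begins when Q = Ksp. With [Tl^+] = 0.041 M:
6.0 × 10^-6 = (0.041) × [Br^-]
[Br^-] = (6.0 × 10^-6 / 4.1 × 10^-2) = 1.5 × 10^-4 M

[Br^-] ≈ 1.5 x 10^-4 M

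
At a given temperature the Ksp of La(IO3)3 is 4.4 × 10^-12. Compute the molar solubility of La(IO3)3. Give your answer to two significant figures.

La(IO3)3(s) <=> La^3+ + 3 IO3^-
Ksp = [La^3+][IO3^-]^3
With molar solubility s: [La^3+] = s, [IO3^-] = 3s.
Substituting: Ksp = s(3s)^3 = 27s^4
Solving, s = (4.4 × 10^-12/27)^(1/4) = 6.4 × 10^-4 M

6.4 × 10^-4 M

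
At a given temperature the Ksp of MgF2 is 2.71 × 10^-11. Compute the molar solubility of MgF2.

s ≈ 1.89 × 10^-4 M

MgF2(s) ⇌ Mg^2+ + 2 F^-
Ksp = [Mg^2+][F^-]^2
If s mol/L of MgF2 dissolves, [Mg^2+] = s and [F^-] = 2s.
Substituting: Ksp = s(2s)^2 = 4s^3
Solving, s = (2.71 × 10^-11/4)^(1/3) = 1.89 × 10^-4 M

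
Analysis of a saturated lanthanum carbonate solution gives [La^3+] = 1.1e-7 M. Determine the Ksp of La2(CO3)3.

5.4 × 10^-35

La2(CO3)3(s) <=> 2 La^3+ + 3 CO3^2-
Stoichiometry gives [CO3^2-] = (3/2)[La^3+] = 1.65 × 10^-7 M.
Ksp = [La^3+]^2[CO3^2-]^3
Ksp = (1.1 × 10^-7)^2 × (1.65 × 10^-7)^3 = 5.4 × 10^-35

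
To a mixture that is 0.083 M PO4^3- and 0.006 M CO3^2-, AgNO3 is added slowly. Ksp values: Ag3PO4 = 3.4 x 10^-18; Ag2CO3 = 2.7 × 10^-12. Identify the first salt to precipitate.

Each salt begins to precipitate when Q = Ksp, i.e. when [Ag^+] reaches its threshold.
For Ag3PO4: 3.4 x 10^-18 = 0.083 × [Ag^+]^3  ⇒  [Ag^+] = 3.4 x 10^-6 M.
For Ag2CO3: 2.7 × 10^-12 = 0.006 × [Ag^+]^2  ⇒  [Ag^+] = 2.1 × 10^-5 M.
The salt with the lower threshold [Ag^+] precipitates first: Ag3PO4.

Ag3PO4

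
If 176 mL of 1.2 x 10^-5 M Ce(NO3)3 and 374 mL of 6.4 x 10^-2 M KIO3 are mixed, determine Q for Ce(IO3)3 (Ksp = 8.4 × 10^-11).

Total volume = 176 + 374 = 550 mL.
[Ce^3+] = 1.2 × 10^-5 × (176/550) = 3.84 × 10^-6 M
[IO3^-] = 6.4 × 10^-2 × (374/550) = 4.35 × 10^-2 M
Ce(IO3)3(s) <=> Ce^3+(aq) + 3 IO3^-(aq), so Q = [Ce^3+][IO3^-]^3
Q = (3.84 x 10^-6)(4.35 x 10^-2)^3 = 3.2 × 10^-10
Q > Ksp, so Ce(IO3)3 will precipitate.

Q ≈ 3.2 x 10^-10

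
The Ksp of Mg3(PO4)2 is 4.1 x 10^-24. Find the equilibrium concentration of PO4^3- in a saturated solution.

[PO4^3-] = 1.6 x 10^-5 M

Mg3(PO4)2(s) <=> 3 Mg^2+ + 2 PO4^3-
Ksp = [Mg^2+]^3[PO4^3-]^2
If s mol/L of Mg3(PO4)2 dissolves, [Mg^2+] = 3s and [PO4^3-] = 2s.
Substituting: Ksp = (3s)^3(2s)^2 = 108s^5
s = (4.1 x 10^-24 / 108)^(1/5) = 8.24 x 10^-6 M
[PO4^3-] = 2s = 1.6 × 10^-5 M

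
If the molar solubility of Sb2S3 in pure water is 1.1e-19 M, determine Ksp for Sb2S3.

Sb2S3(s) <=> 2 Sb^3+ + 3 S^2-
With molar solubility s: [Sb^3+] = 2s, [S^2-] = 3s.
Ksp = [Sb^3+]^2[S^2-]^3
So Ksp = (2s)^2 × (3s)^3 = 108s^5
Ksp = 108 × (1.1 × 10^-19)^5 = 1.7 × 10^-93

Ksp = 1.7 x 10^-93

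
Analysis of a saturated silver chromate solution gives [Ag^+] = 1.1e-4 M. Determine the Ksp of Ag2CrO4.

Ag2CrO4(s) <=> 2 Ag^+(aq) + CrO4^2-(aq)
Stoichiometry gives [CrO4^2-] = (1/2)[Ag^+] = 5.50 x 10^-5 M.
Ksp = [Ag^+]^2[CrO4^2-]
Ksp = (1.1 × 10^-4)^2 × 5.50 x 10^-5 = 6.7 × 10^-13

6.7 × 10^-13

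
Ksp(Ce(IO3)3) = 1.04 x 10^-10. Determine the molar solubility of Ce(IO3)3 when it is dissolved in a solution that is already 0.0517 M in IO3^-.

s = 7.53 × 10^-7 M

Ce(IO3)3(s) <=> Ce^3+ + 3 IO3^-
Ksp = [Ce^3+][IO3^-]^3
If s mol/L dissolves here, [Ce^3+] = s, [IO3^-] = 0.0517 + 3s ≈ 0.0517 (since the IO3^- already present dominates).
Ksp ≈ s × (0.0517)^3
s = 7.53 × 10^-7 M
Check: 3s = 2.3 × 10^-6 ≪ 0.0517, so the approximation is valid.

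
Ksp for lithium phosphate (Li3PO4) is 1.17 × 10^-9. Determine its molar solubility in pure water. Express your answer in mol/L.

Li3PO4(s) <=> 3 Li^+(aq) + PO4^3-(aq)
Ksp = [Li^+]^3[PO4^3-]
With molar solubility s: [Li^+] = 3s, [PO4^3-] = s.
Substituting: Ksp = (3s)^3s = 27s^4
s = (1.17 × 10^-9 / 27)^(1/4) = 2.57 × 10^-3 M

s = 2.57 × 10^-3 M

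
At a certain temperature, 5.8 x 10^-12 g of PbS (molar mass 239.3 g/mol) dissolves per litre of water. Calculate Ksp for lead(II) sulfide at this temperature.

Molar solubility s = (5.8 × 10^-12 g/L) / (239.3 g/mol) = 2.42 × 10^-14 M.
PbS(s) <=> Pb^2+ + S^2-
For each mole of PbS that dissolves: [Pb^2+] = s, [S^2-] = s.
Ksp = [Pb^2+][S^2-]
Ksp = s^2
Ksp = (2.42 × 10^-14)^2 = 5.9 x 10^-28

5.9 × 10^-28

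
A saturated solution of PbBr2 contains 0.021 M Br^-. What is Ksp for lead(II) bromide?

4.6e-6

PbBr2(s) ⇌ Pb^2+ + 2 Br^-
Stoichiometry gives [Pb^2+] = (1/2)[Br^-] = 1.05 x 10^-2 M.
Ksp = [Pb^2+][Br^-]^2
Ksp = 1.05 x 10^-2 × (2.1 × 10^-2)^2 = 4.6 × 10^-6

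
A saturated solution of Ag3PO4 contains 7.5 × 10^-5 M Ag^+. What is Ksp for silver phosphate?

1.1 x 10^-17

Ag3PO4(s) <=> 3 Ag^+(aq) + PO4^3-(aq)
Stoichiometry gives [PO4^3-] = (1/3)[Ag^+] = 2.50 × 10^-5 M.
Ksp = [Ag^+]^3[PO4^3-]
Ksp = (7.5 × 10^-5)^3 × 2.50 × 10^-5 = 1.1 × 10^-17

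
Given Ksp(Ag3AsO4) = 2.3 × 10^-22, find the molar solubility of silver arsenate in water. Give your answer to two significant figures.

Ag3AsO4(s) ⇌ 3 Ag^+(aq) + AsO4^3-(aq)
Ksp = [Ag^+]^3[AsO4^3-]
For each mole of Ag3AsO4 that dissolves: [Ag^+] = 3s, [AsO4^3-] = s.
Ksp = (3s)^3s = 27s^4
Solving, s = (2.3 × 10^-22/27)^(1/4) = 1.7 × 10^-6 M

s ≈ 1.7 × 10^-6 M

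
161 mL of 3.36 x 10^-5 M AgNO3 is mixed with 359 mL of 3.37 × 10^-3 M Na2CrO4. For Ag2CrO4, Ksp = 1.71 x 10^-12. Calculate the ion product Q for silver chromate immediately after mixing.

Q ≈ 2.52 × 10^-13

Total volume = 161 + 359 = 520 mL.
[Ag^+] = 3.36 × 10^-5 × (161/520) = 1.040 × 10^-5 M
[CrO4^2-] = 3.37 × 10^-3 × (359/520) = 2.327 x 10^-3 M
Ag2CrO4(s) <=> 2 Ag^+(aq) + CrO4^2-(aq), so Q = [Ag^+]^2[CrO4^2-]
Q = (1.040 × 10^-5)^2(2.327 × 10^-3) = 2.52 × 10^-13
Q < Ksp, so no precipitate of Ag2CrO4 forms.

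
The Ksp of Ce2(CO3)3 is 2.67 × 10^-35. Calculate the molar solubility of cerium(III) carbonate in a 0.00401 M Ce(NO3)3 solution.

Ce2(CO3)3(s) <=> 2 Ce^3+(aq) + 3 CO3^2-(aq)
Ksp = [Ce^3+]^2[CO3^2-]^3
If s mol/L dissolves here, [Ce^3+] = 0.00401 + 2s ≈ 0.00401, [CO3^2-] = 3s (Ksp is small, so little additional dissolves).
Ksp ≈ (0.00401)^2 × (3s)^3
s = 3.95 × 10^-11 M
Check: 2s = 7.9 × 10^-11 ≪ 0.00401, so the approximation is valid.

s ≈ 3.95 × 10^-11 M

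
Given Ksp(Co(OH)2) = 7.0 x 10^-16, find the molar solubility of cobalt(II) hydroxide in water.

Co(OH)2(s) ⇌ Co^2+ + 2 OH^-
Ksp = [Co^2+][OH^-]^2
If s mol/L of Co(OH)2 dissolves, [Co^2+] = s and [OH^-] = 2s.
So Ksp = s × (2s)^2 = 4s^3
s^3 = 7.0 x 10^-16 / 4, so s = 5.6 × 10^-6 M

5.6 x 10^-6 M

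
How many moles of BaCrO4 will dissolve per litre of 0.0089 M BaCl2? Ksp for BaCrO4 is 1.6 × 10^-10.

BaCrO4(s) ⇌ Ba^2+ + CrO4^2-
Ksp = [Ba^2+][CrO4^2-]
Let s be the molar solubility in this solution. [Ba^2+] = 0.0089 + s ≈ 0.0089, [CrO4^2-] = s (Ksp is small, so little additional dissolves).
Ksp ≈ 0.0089 × s
s = 1.8 x 10^-8 M
Check: s = 1.8 x 10^-8 ≪ 0.0089, so the approximation is valid.

s ≈ 1.8 x 10^-8 M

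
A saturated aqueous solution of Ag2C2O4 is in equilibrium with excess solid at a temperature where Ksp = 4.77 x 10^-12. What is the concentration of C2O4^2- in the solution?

Ag2C2O4(s) ⇌ 2 Ag^+(aq) + C2O4^2-(aq)
Ksp = [Ag^+]^2[C2O4^2-]
For each mole of Ag2C2O4 that dissolves: [Ag^+] = 2s, [C2O4^2-] = s.
So Ksp = (2s)^2 × s = 4s^3
Solving, s = (4.77 x 10^-12/4)^(1/3) = 1.060 × 10^-4 M
[C2O4^2-] = s = 1.06 × 10^-4 M

[C2O4^2-] ≈ 1.06 x 10^-4 M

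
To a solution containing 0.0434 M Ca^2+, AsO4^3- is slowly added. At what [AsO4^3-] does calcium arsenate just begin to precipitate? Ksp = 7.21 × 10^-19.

Ca3(AsO4)2(s) ⇌ 3 Ca^2+ + 2 AsO4^3-
Ksp = [Ca^2+]^3[AsO4^3-]^2
Precipitation begins when Q = Ksp. With [Ca^2+] = 0.0434 M:
7.21 × 10^-19 = (0.0434)^3 × [AsO4^3-]^2
[AsO4^3-] = (7.21 × 10^-19 / 8.175 × 10^-5)^(1/2) = 9.39 × 10^-8 M

[AsO4^3-] ≈ 9.39e-8 M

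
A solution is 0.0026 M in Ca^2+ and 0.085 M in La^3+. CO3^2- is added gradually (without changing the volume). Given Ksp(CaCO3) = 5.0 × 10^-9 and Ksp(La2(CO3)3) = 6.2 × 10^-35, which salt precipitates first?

Each salt begins to precipitate when Q = Ksp, i.e. when [CO3^2-] reaches its threshold.
For CaCO3: 5.0 × 10^-9 = 0.0026 × [CO3^2-]  ⇒  [CO3^2-] = 1.9 × 10^-6 M.
For La2(CO3)3: 6.2 × 10^-35 = (0.085)^2 × [CO3^2-]^3  ⇒  [CO3^2-] = 2.0 x 10^-11 M.
The salt with the lower threshold [CO3^2-] precipitates first: La2(CO3)3.

La2(CO3)3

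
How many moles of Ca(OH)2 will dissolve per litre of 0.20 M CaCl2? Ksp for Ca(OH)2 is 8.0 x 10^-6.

s = 3.2 × 10^-3 M

Ca(OH)2(s) <=> Ca^2+ + 2 OH^-
Ksp = [Ca^2+][OH^-]^2
Let s = moles of Ca(OH)2 that dissolve per litre. [Ca^2+] = 0.20 + s ≈ 0.20, [OH^-] = 2s (since Ca^2+ from CaCl2 dominates).
Ksp ≈ 0.20 × (2s)^2
s = 3.2 x 10^-3 M
Check: s = 3.2 x 10^-3 ≪ 0.20, so the approximation is valid.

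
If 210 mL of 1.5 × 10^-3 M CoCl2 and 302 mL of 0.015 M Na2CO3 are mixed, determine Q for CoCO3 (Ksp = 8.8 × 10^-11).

Q ≈ 5.4 × 10^-6

Total volume = 210 + 302 = 512 mL.
[Co^2+] = 1.5 × 10^-3 × (210/512) = 6.15 × 10^-4 M
[CO3^2-] = 1.5 × 10^-2 × (302/512) = 8.85 × 10^-3 M
CoCO3(s) ⇌ Co^2+(aq) + CO3^2-(aq), so Q = [Co^2+][CO3^2-]
Q = (6.15 × 10^-4)(8.85 × 10^-3) = 5.4 x 10^-6
Q > Ksp, so CoCO3 will precipitate.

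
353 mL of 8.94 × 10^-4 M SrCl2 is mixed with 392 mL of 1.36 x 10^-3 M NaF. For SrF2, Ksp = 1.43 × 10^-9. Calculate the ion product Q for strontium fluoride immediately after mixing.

Total volume = 353 + 392 = 745 mL.
[Sr^2+] = 8.94 × 10^-4 × (353/745) = 4.236 × 10^-4 M
[F^-] = 1.36 x 10^-3 × (392/745) = 7.156 × 10^-4 M
SrF2(s) <=> Sr^2+ + 2 F^-, so Q = [Sr^2+][F^-]^2
Q = (4.236 x 10^-4)(7.156 × 10^-4)^2 = 2.17 x 10^-10
Q < Ksp, so no precipitate of SrF2 forms.

2.17 × 10^-10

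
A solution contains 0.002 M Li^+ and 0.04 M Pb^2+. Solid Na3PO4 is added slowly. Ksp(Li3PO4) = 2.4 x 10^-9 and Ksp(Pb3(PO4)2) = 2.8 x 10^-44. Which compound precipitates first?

Pb3(PO4)2

Precipitation of each salt starts when its ion product equals its Ksp.
For Li3PO4: 2.4 x 10^-9 = (0.002)^3 × [PO4^3-]  ⇒  [PO4^3-] = 3.0 x 10^-1 M.
For Pb3(PO4)2: 2.8 x 10^-44 = (0.04)^3 × [PO4^3-]^2  ⇒  [PO4^3-] = 2.1 × 10^-20 M.
The salt with the lower threshold [PO4^3-] precipitates first: Pb3(PO4)2.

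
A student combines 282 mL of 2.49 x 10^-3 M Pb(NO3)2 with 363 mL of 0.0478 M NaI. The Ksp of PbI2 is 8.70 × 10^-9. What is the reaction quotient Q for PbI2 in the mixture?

Q = 7.88e-7

Total volume = 282 + 363 = 645 mL.
[Pb^2+] = 2.49 × 10^-3 × (282/645) = 1.089 x 10^-3 M
[I^-] = 4.78 x 10^-2 × (363/645) = 2.690 × 10^-2 M
PbI2(s) ⇌ Pb^2+(aq) + 2 I^-(aq), so Q = [Pb^2+][I^-]^2
Q = (1.089 × 10^-3)(2.690 × 10^-2)^2 = 7.88 × 10^-7
Q > Ksp, so PbI2 will precipitate.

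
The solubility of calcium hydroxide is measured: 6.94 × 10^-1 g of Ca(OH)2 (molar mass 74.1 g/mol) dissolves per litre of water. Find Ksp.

Molar solubility s = (6.94 × 10^-1 g/L) / (74.1 g/mol) = 9.366 × 10^-3 M.
Ca(OH)2(s) ⇌ Ca^2+(aq) + 2 OH^-(aq)
If s mol/L of Ca(OH)2 dissolves, [Ca^2+] = s and [OH^-] = 2s.
Ksp = [Ca^2+][OH^-]^2
Substituting: Ksp = s(2s)^2 = 4s^3
Ksp = 4 × (9.366 × 10^-3)^3 = 3.29 × 10^-6

3.29e-6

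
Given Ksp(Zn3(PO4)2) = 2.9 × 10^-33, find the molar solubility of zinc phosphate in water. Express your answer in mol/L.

s = 1.2 × 10^-7 M

Zn3(PO4)2(s) ⇌ 3 Zn^2+ + 2 PO4^3-
Ksp = [Zn^2+]^3[PO4^3-]^2
If s mol/L of Zn3(PO4)2 dissolves, [Zn^2+] = 3s and [PO4^3-] = 2s.
Ksp = (3s)^3(2s)^2 = 108s^5
Solving, s = (2.9 × 10^-33/108)^(1/5) = 1.2 x 10^-7 M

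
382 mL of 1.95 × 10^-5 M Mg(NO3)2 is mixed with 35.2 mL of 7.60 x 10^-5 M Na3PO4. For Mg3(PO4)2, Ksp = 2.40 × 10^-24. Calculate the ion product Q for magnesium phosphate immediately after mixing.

Q = 2.34 × 10^-25

Total volume = 382 + 35.2 = 417.2 mL.
[Mg^2+] = 1.95 × 10^-5 × (382/417.2) = 1.785 × 10^-5 M
[PO4^3-] = 7.60 × 10^-5 × (35.2/417.2) = 6.412 × 10^-6 M
Mg3(PO4)2(s) ⇌ 3 Mg^2+ + 2 PO4^3-, so Q = [Mg^2+]^3[PO4^3-]^2
Q = (1.785 × 10^-5)^3(6.412 × 10^-6)^2 = 2.34 × 10^-25
Q < Ksp, so no precipitate of Mg3(PO4)2 forms.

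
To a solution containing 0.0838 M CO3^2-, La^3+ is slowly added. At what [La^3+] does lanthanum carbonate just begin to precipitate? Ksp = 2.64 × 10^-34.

La2(CO3)3(s) <=> 2 La^3+ + 3 CO3^2-
Ksp = [La^3+]^2[CO3^2-]^3
Precipitation begins when Q = Ksp. With [CO3^2-] = 0.0838 M:
2.64 × 10^-34 = (0.0838)^3 × [La^3+]^2
[La^3+] = (2.64 × 10^-34 / 5.885 x 10^-4)^(1/2) = 6.70 × 10^-16 M

6.70 × 10^-16 M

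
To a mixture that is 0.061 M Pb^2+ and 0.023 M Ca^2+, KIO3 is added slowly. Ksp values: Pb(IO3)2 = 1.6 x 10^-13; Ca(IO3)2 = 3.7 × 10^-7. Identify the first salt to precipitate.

Pb(IO3)2

Precipitation of each salt starts when its ion product equals its Ksp.
For Pb(IO3)2: 1.6 x 10^-13 = 0.061 × [IO3^-]^2  ⇒  [IO3^-] = 1.6 x 10^-6 M.
For Ca(IO3)2: 3.7 × 10^-7 = 0.023 × [IO3^-]^2  ⇒  [IO3^-] = 4.0 x 10^-3 M.
The salt with the lower threshold [IO3^-] precipitates first: Pb(IO3)2.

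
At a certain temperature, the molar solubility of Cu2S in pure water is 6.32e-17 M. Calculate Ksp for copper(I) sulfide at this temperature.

Cu2S(s) <=> 2 Cu^+(aq) + S^2-(aq)
With molar solubility s: [Cu^+] = 2s, [S^2-] = s.
Ksp = [Cu^+]^2[S^2-]
So Ksp = (2s)^2 × s = 4s^3
Ksp = 4 × (6.32 x 10^-17)^3 = 1.01 x 10^-48

1.01 × 10^-48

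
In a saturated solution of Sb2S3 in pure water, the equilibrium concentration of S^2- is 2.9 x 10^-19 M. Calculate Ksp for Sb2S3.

9.1e-94

Sb2S3(s) ⇌ 2 Sb^3+(aq) + 3 S^2-(aq)
Stoichiometry gives [Sb^3+] = (2/3)[S^2-] = 1.93 × 10^-19 M.
Ksp = [Sb^3+]^2[S^2-]^3
Ksp = (1.93 x 10^-19)^2 × (2.9 x 10^-19)^3 = 9.1 x 10^-94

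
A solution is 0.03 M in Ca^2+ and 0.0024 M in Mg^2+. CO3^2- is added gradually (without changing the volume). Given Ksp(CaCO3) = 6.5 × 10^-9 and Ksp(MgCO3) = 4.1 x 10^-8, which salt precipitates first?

CaCO3

Each salt begins to precipitate when Q = Ksp, i.e. when [CO3^2-] reaches its threshold.
For CaCO3: 6.5 × 10^-9 = 0.03 × [CO3^2-]  ⇒  [CO3^2-] = 2.2 × 10^-7 M.
For MgCO3: 4.1 x 10^-8 = 0.0024 × [CO3^2-]  ⇒  [CO3^2-] = 1.7 × 10^-5 M.
The salt with the lower threshold [CO3^2-] precipitates first: CaCO3.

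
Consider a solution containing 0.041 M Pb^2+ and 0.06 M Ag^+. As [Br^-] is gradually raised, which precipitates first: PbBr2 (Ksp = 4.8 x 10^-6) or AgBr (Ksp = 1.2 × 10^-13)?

AgBr

Precipitation of each salt starts when its ion product equals its Ksp.
For PbBr2: 4.8 x 10^-6 = 0.041 × [Br^-]^2  ⇒  [Br^-] = 1.1 × 10^-2 M.
For AgBr: 1.2 × 10^-13 = 0.06 × [Br^-]  ⇒  [Br^-] = 2.0 x 10^-12 M.
The salt with the lower threshold [Br^-] precipitates first: AgBr.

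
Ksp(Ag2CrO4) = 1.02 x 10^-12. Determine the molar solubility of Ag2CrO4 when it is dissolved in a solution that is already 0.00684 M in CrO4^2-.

6.11 × 10^-6 M

Ag2CrO4(s) ⇌ 2 Ag^+ + CrO4^2-
Ksp = [Ag^+]^2[CrO4^2-]
If s mol/L dissolves here, [Ag^+] = 2s, [CrO4^2-] = 0.00684 + s ≈ 0.00684 (Ksp is small, so little additional dissolves).
Ksp ≈ (2s)^2 × 0.00684
s = 6.11 × 10^-6 M
Check: s = 6.1 x 10^-6 ≪ 0.00684, so the approximation is valid.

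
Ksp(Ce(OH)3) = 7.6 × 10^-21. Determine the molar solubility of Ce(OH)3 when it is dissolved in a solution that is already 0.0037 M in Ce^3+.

4.2e-7 M

Ce(OH)3(s) ⇌ Ce^3+(aq) + 3 OH^-(aq)
Ksp = [Ce^3+][OH^-]^3
If s mol/L dissolves here, [Ce^3+] = 0.0037 + s ≈ 0.0037, [OH^-] = 3s (Ksp is small, so little additional dissolves).
Ksp ≈ 0.0037 × (3s)^3
s = 4.2 x 10^-7 M
Check: s = 4.2 x 10^-7 ≪ 0.0037, so the approximation is valid.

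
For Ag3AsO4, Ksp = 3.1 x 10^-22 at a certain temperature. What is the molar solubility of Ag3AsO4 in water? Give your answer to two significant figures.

s ≈ 1.8 × 10^-6 M

Ag3AsO4(s) <=> 3 Ag^+(aq) + AsO4^3-(aq)
Ksp = [Ag^+]^3[AsO4^3-]
For each mole of Ag3AsO4 that dissolves: [Ag^+] = 3s, [AsO4^3-] = s.
So Ksp = (3s)^3 × s = 27s^4
Solving, s = (3.1 x 10^-22/27)^(1/4) = 1.8 × 10^-6 M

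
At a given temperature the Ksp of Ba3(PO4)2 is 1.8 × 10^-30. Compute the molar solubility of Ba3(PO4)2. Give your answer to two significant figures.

s = 4.4 × 10^-7 M

Ba3(PO4)2(s) <=> 3 Ba^2+ + 2 PO4^3-
Ksp = [Ba^2+]^3[PO4^3-]^2
Let s = molar solubility. Then [Ba^2+] = 3s and [PO4^3-] = 2s.
Ksp = (3s)^3(2s)^2 = 108s^5
s = (1.8 × 10^-30 / 108)^(1/5) = 4.4 x 10^-7 M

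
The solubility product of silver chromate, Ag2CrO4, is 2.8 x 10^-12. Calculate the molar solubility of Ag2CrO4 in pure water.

s = 8.9 x 10^-5 M

Ag2CrO4(s) <=> 2 Ag^+ + CrO4^2-
Ksp = [Ag^+]^2[CrO4^2-]
If s mol/L of Ag2CrO4 dissolves, [Ag^+] = 2s and [CrO4^2-] = s.
Substituting: Ksp = (2s)^2s = 4s^3
s = (2.8 x 10^-12 / 4)^(1/3) = 8.9 x 10^-5 M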